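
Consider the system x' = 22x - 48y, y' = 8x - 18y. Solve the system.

Coefficient matrix A = [[22, -48], [8, -18]].
Characteristic polynomial det(A - λI) = λ^2 - 4λ - 12 = 0.
Eigenvalues λ = 6, -2.
For λ=6: (A-λI) row 1 is [16, -48], so an eigenvector is (3, 1).
For λ=-2: (A-λI) row 1 is [24, -48], so an eigenvector is (-2, -1).
General solution: C_1e^(6t)(3,1) + C_2e^(-2t)(-2,-1).

x(t) = 3C_1e^(6t) - 2C_2e^(-2t), y(t) = C_1e^(6t) - C_2e^(-2t)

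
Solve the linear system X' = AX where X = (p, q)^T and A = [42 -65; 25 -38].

p(t) = 2C_1e^(2t)sin(5t) - 3C_1e^(2t)cos(5t) - 3C_2e^(2t)sin(5t) - 2C_2e^(2t)cos(5t), q(t) = C_1e^(2t)sin(5t) - 2C_1e^(2t)cos(5t) - 2C_2e^(2t)sin(5t) - C_2e^(2t)cos(5t)

Coefficient matrix A = [[42, -65], [25, -38]].
Characteristic polynomial det(A - λI) = λ^2 - 4λ + 29 = 0.
Eigenvalues λ = 2 ± 5i (complex conjugate pair).
For λ=2+5i: an eigenvector is (-3,-2) - i(2,1) = (-3 - 2i, -2 - i).
A real fundamental pair from Re and Im of e^((2+5i)t)v: X_1 = e^(2t)(cos(5t)·(-3,-2) + sin(5t)·(2,1)), X_2 = e^(2t)(sin(5t)·(-3,-2) - cos(5t)·(2,1)).
General solution: C_1X_1 + C_2X_2.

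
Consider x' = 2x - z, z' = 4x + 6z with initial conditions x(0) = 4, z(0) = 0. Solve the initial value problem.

x(t) = -8te^(4t) + 4e^(4t), z(t) = 16te^(4t)

Coefficient matrix A = [[2, -1], [4, 6]].
Characteristic polynomial det(A - λI) = λ^2 - 8λ + 16 = 0.
Single eigenvalue λ = 4 with algebraic multiplicity 2.
Eigenvector v = (1,-2); generalized eigenvector w with (A-λI)w=v is (0,-1).
General solution: e^(4t)[C_1·v + C_2·(t·v + w)].
Applying x(0)=4, z(0)=0 gives C_1=4, C_2=-8.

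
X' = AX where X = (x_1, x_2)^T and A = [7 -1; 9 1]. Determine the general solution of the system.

x_1(t) = -c_1e^(4t) - c_2te^(4t) - c_2e^(4t), x_2(t) = -3c_1e^(4t) - 3c_2te^(4t) - 2c_2e^(4t)

Coefficient matrix A = [[7, -1], [9, 1]].
Characteristic polynomial det(A - λI) = λ^2 - 8λ + 16 = 0.
Single eigenvalue λ = 4 with algebraic multiplicity 2.
Eigenvector v = (-1,-3); generalized eigenvector w with (A-λI)w=v is (-1,-2).
General solution: e^(4t)[c_1·v + c_2·(t·v + w)].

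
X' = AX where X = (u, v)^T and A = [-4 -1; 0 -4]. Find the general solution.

u(t) = K_1e^(-4t) + K_2te^(-4t) - 2K_2e^(-4t), v(t) = -K_2e^(-4t)

Coefficient matrix A = [[-4, -1], [0, -4]].
Characteristic polynomial det(A - λI) = λ^2 + 8λ + 16 = 0.
Single eigenvalue λ = -4 with algebraic multiplicity 2.
Eigenvector v = (1,0); generalized eigenvector w with (A-λI)w=v is (-2,-1).
General solution: e^(-4t)[K_1·v + K_2·(t·v + w)].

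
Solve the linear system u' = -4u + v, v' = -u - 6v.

u(t) = c_1e^(-5t) + c_2te^(-5t) - 2c_2e^(-5t), v(t) = -c_1e^(-5t) - c_2te^(-5t) + 3c_2e^(-5t)

Coefficient matrix A = [[-4, 1], [-1, -6]].
Characteristic polynomial det(A - λI) = λ^2 + 10λ + 25 = 0.
Single eigenvalue λ = -5 with algebraic multiplicity 2.
Eigenvector v = (1,-1); generalized eigenvector w with (A-λI)w=v is (-2,3).
General solution: e^(-5t)[c_1·v + c_2·(t·v + w)].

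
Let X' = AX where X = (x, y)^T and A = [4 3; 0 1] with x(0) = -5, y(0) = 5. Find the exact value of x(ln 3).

A = [[4,3],[0,1]]; eigenvalues λ = 1, 4.
Eigenvectors: (-1,1) for λ=1, (1,0) for λ=4.
From the initial condition, c_1 = 5, c_2 = 0.
x(ln 3) = (5)(3^1)(-1) + (0)(3^4)(1) = -15.

-15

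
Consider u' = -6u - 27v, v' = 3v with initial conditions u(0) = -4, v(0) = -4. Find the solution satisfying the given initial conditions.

u(t) = 12e^(3t) - 16e^(-6t), v(t) = -4e^(3t)

Coefficient matrix A = [[-6, -27], [0, 3]].
Characteristic polynomial det(A - λI) = λ^2 + 3λ - 18 = 0.
Eigenvalues λ = -6, 3.
For λ=-6: (A-λI) row 1 is [0, -27], so an eigenvector is (-1, 0).
For λ=3: (A-λI) row 1 is [-9, -27], so an eigenvector is (3, -1).
General solution: C_1e^(-6t)(-1,0) + C_2e^(3t)(3,-1).
Applying u(0)=-4, v(0)=-4 gives C_1=16, C_2=4.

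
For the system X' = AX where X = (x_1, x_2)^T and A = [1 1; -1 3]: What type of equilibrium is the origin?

A = [[1,1],[-1,3]]; det(A-λI) = λ^2 - 4λ + 4.
repeated λ = 2 with a single eigenvector.

unstable improper node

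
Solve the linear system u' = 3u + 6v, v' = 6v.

Coefficient matrix A = [[3, 6], [0, 6]].
Characteristic polynomial det(A - λI) = λ^2 - 9λ + 18 = 0.
Eigenvalues λ = 6, 3.
For λ=6: (A-λI) row 1 is [-3, 6], so an eigenvector is (2, 1).
For λ=3: (A-λI) row 1 is [0, 6], so an eigenvector is (-1, 0).
General solution: K_1e^(6t)(2,1) + K_2e^(3t)(-1,0).

u(t) = 2K_1e^(6t) - K_2e^(3t), v(t) = K_1e^(6t)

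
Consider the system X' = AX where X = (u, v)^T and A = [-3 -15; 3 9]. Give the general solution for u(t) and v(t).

u(t) = -c_1e^(3t)sin(3t) - 2c_1e^(3t)cos(3t) - 2c_2e^(3t)sin(3t) + c_2e^(3t)cos(3t), v(t) = c_1e^(3t)cos(3t) + c_2e^(3t)sin(3t)

Coefficient matrix A = [[-3, -15], [3, 9]].
Characteristic polynomial det(A - λI) = λ^2 - 6λ + 18 = 0.
Eigenvalues λ = 3 ± 3i (complex conjugate pair).
For λ=3+3i: an eigenvector is (-2,1) - i(-1,0) = (-2 + i, 1).
A real fundamental pair from Re and Im of e^((3+3i)t)v: X_1 = e^(3t)(cos(3t)·(-2,1) + sin(3t)·(-1,0)), X_2 = e^(3t)(sin(3t)·(-2,1) - cos(3t)·(-1,0)).
General solution: c_1X_1 + c_2X_2.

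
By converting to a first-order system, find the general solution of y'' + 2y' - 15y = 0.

y(t) = c_1e^(-5t) + c_2e^(3t)

Let x_1 = y, x_2 = y'. Then x_1' = x_2 and x_2' = 15x_1 - 2x_2.
A = [[0,1],[15,-2]]; det(A-λI) = λ^2 + 2λ - 15.
Eigenvalues λ = -5, 3 with eigenvectors (1,-5), (1,3).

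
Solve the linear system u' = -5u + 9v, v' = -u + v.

u(t) = 3C_1e^(-2t) + 3C_2te^(-2t) - C_2e^(-2t), v(t) = C_1e^(-2t) + C_2te^(-2t)

Coefficient matrix A = [[-5, 9], [-1, 1]].
Characteristic polynomial det(A - λI) = λ^2 + 4λ + 4 = 0.
Single eigenvalue λ = -2 with algebraic multiplicity 2.
Eigenvector v = (3,1); generalized eigenvector w with (A-λI)w=v is (-1,0).
General solution: e^(-2t)[C_1·v + C_2·(t·v + w)].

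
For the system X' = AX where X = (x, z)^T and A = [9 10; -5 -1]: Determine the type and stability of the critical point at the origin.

A = [[9,10],[-5,-1]]; det(A-λI) = λ^2 - 8λ + 41.
λ = 4 ± 5i: positive real part.

unstable spiral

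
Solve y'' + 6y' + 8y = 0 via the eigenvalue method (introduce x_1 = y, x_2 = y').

Let x_1 = y, x_2 = y'. Then x_1' = x_2 and x_2' = -8x_1 - 6x_2.
A = [[0,1],[-8,-6]]; det(A-λI) = λ^2 + 6λ + 8.
Eigenvalues λ = -4, -2 with eigenvectors (1,-4), (1,-2).

y(t) = C_1e^(-4t) + C_2e^(-2t)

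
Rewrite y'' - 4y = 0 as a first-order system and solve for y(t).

Let x_1 = y, x_2 = y'. Then x_1' = x_2 and x_2' = 4x_1.
A = [[0,1],[4,0]]; det(A-λI) = λ^2 - 4.
Eigenvalues λ = 2, -2 with eigenvectors (1,2), (1,-2).

y(t) = K_1e^(2t) + K_2e^(-2t)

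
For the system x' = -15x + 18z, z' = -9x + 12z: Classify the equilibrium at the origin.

saddle

A = [[-15,18],[-9,12]]; det(A-λI) = λ^2 + 3λ - 18.
λ = 3, -6: opposite signs.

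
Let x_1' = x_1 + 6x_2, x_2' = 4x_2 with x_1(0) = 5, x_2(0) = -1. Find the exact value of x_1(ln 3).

-141

A = [[1,6],[0,4]]; eigenvalues λ = 1, 4.
Eigenvectors: (-1,0) for λ=1, (2,1) for λ=4.
From the initial condition, c_1 = -7, c_2 = -1.
x_1(ln 3) = (-7)(3^1)(-1) + (-1)(3^4)(2) = -141.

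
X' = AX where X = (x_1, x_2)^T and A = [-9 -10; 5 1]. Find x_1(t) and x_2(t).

Coefficient matrix A = [[-9, -10], [5, 1]].
Characteristic polynomial det(A - λI) = λ^2 + 8λ + 41 = 0.
Eigenvalues λ = -4 ± 5i (complex conjugate pair).
For λ=-4+5i: an eigenvector is (-1,1) - i(-1,0) = (-1 + i, 1).
A real fundamental pair from Re and Im of e^((-4+5i)t)v: X_1 = e^(-4t)(cos(5t)·(-1,1) + sin(5t)·(-1,0)), X_2 = e^(-4t)(sin(5t)·(-1,1) - cos(5t)·(-1,0)).
General solution: K_1X_1 + K_2X_2.

x_1(t) = -K_1e^(-4t)sin(5t) - K_1e^(-4t)cos(5t) - K_2e^(-4t)sin(5t) + K_2e^(-4t)cos(5t), x_2(t) = K_1e^(-4t)cos(5t) + K_2e^(-4t)sin(5t)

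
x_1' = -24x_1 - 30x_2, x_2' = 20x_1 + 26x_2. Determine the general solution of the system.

x_1(t) = -3K_1e^(-4t) - K_2e^(6t), x_2(t) = 2K_1e^(-4t) + K_2e^(6t)

Coefficient matrix A = [[-24, -30], [20, 26]].
Characteristic polynomial det(A - λI) = λ^2 - 2λ - 24 = 0.
Eigenvalues λ = -4, 6.
For λ=-4: (A-λI) row 1 is [-20, -30], so an eigenvector is (-3, 2).
For λ=6: (A-λI) row 1 is [-30, -30], so an eigenvector is (-1, 1).
General solution: K_1e^(-4t)(-3,2) + K_2e^(6t)(-1,1).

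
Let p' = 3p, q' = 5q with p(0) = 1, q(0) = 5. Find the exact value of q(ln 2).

A = [[3,0],[0,5]]; eigenvalues λ = 5, 3.
Eigenvectors: (0,-1) for λ=5, (1,0) for λ=3.
From the initial condition, c_1 = -5, c_2 = 1.
q(ln 2) = (-5)(2^5)(-1) + (1)(2^3)(0) = 160.

160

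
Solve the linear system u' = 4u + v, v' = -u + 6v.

u(t) = c_1e^(5t) + c_2te^(5t) - 3c_2e^(5t), v(t) = c_1e^(5t) + c_2te^(5t) - 2c_2e^(5t)

Coefficient matrix A = [[4, 1], [-1, 6]].
Characteristic polynomial det(A - λI) = λ^2 - 10λ + 25 = 0.
Single eigenvalue λ = 5 with algebraic multiplicity 2.
Eigenvector v = (1,1); generalized eigenvector w with (A-λI)w=v is (-3,-2).
General solution: e^(5t)[c_1·v + c_2·(t·v + w)].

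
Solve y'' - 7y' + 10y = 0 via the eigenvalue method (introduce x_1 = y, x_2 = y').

y(t) = c_1e^(5t) + c_2e^(2t)

Let x_1 = y, x_2 = y'. Then x_1' = x_2 and x_2' = -10x_1 + 7x_2.
A = [[0,1],[-10,7]]; det(A-λI) = λ^2 - 7λ + 10.
Eigenvalues λ = 5, 2 with eigenvectors (1,5), (1,2).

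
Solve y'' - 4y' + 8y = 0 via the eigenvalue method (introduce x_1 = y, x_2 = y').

Let x_1 = y, x_2 = y'. Then x_1' = x_2 and x_2' = -8x_1 + 4x_2.
A = [[0,1],[-8,4]]; det(A-λI) = λ^2 - 4λ + 8.
Eigenvalues λ = 2 ± 2i.

y(t) = c_1e^(2t)cos(2t) + c_2e^(2t)sin(2t)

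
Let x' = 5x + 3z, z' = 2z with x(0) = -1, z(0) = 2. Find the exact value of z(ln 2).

A = [[5,3],[0,2]]; eigenvalues λ = 2, 5.
Eigenvectors: (1,-1) for λ=2, (-1,0) for λ=5.
From the initial condition, c_1 = -2, c_2 = -1.
z(ln 2) = (-2)(2^2)(-1) + (-1)(2^5)(0) = 8.

8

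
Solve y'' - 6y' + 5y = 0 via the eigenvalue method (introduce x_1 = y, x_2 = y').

y(t) = C_1e^(t) + C_2e^(5t)

Let x_1 = y, x_2 = y'. Then x_1' = x_2 and x_2' = -5x_1 + 6x_2.
A = [[0,1],[-5,6]]; det(A-λI) = λ^2 - 6λ + 5.
Eigenvalues λ = 1, 5 with eigenvectors (1,1), (1,5).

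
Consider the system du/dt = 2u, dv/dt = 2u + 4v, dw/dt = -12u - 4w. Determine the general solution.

Coefficient matrix A = [[2, 0, 0], [2, 4, 0], [-12, 0, -4]].
det(A - λI) = 0 gives eigenvalues λ = -4, 4, 2.
For λ=-4: eigenvector (0,0,1).
For λ=4: eigenvector (0,1,0).
For λ=2: eigenvector (1,-1,-2).
General solution: K_1e^(-4t)(0,0,1) + K_2e^(4t)(0,1,0) + K_3e^(2t)(1,-1,-2).

u(t) = K_3e^(2t), v(t) = K_2e^(4t) - K_3e^(2t), w(t) = K_1e^(-4t) - 2K_3e^(2t)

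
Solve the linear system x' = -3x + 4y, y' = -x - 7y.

Coefficient matrix A = [[-3, 4], [-1, -7]].
Characteristic polynomial det(A - λI) = λ^2 + 10λ + 25 = 0.
Single eigenvalue λ = -5 with algebraic multiplicity 2.
Eigenvector v = (-2,1); generalized eigenvector w with (A-λI)w=v is (-3,1).
General solution: e^(-5t)[C_1·v + C_2·(t·v + w)].

x(t) = -2C_1e^(-5t) - 2C_2te^(-5t) - 3C_2e^(-5t), y(t) = C_1e^(-5t) + C_2te^(-5t) + C_2e^(-5t)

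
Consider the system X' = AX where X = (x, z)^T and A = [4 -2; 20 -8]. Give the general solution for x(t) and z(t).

Coefficient matrix A = [[4, -2], [20, -8]].
Characteristic polynomial det(A - λI) = λ^2 + 4λ + 8 = 0.
Eigenvalues λ = -2 ± 2i (complex conjugate pair).
For λ=-2+2i: an eigenvector is (0,1) - i(-1,-3) = (0 + i, 1 + 3i).
A real fundamental pair from Re and Im of e^((-2+2i)t)v: X_1 = e^(-2t)(cos(2t)·(0,1) + sin(2t)·(-1,-3)), X_2 = e^(-2t)(sin(2t)·(0,1) - cos(2t)·(-1,-3)).
General solution: K_1X_1 + K_2X_2.

x(t) = -K_1e^(-2t)sin(2t) + K_2e^(-2t)cos(2t), z(t) = -3K_1e^(-2t)sin(2t) + K_1e^(-2t)cos(2t) + K_2e^(-2t)sin(2t) + 3K_2e^(-2t)cos(2t)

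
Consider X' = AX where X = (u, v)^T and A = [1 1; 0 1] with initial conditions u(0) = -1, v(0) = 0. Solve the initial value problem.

Coefficient matrix A = [[1, 1], [0, 1]].
Characteristic polynomial det(A - λI) = λ^2 - 2λ + 1 = 0.
Single eigenvalue λ = 1 with algebraic multiplicity 2.
Eigenvector v = (1,0); generalized eigenvector w with (A-λI)w=v is (3,1).
General solution: e^(t)[C_1·v + C_2·(t·v + w)].
Applying u(0)=-1, v(0)=0 gives C_1=-1, C_2=0.

u(t) = -e^(t), v(t) = 0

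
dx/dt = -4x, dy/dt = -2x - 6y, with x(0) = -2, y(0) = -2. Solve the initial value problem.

x(t) = -2e^(-4t), y(t) = 2e^(-4t) - 4e^(-6t)

Coefficient matrix A = [[-4, 0], [-2, -6]].
Characteristic polynomial det(A - λI) = λ^2 + 10λ + 24 = 0.
Eigenvalues λ = -6, -4.
For λ=-6: (A-λI) row 1 is [2, 0], so an eigenvector is (0, 1).
For λ=-4: (A-λI) row 2 is [-2, -2], so an eigenvector is (-1, 1).
General solution: C_1e^(-6t)(0,1) + C_2e^(-4t)(-1,1).
Applying x(0)=-2, y(0)=-2 gives C_1=-4, C_2=2.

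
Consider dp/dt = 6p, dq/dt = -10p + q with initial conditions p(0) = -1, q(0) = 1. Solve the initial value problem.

p(t) = -e^(6t), q(t) = 2e^(6t) - e^(t)

Coefficient matrix A = [[6, 0], [-10, 1]].
Characteristic polynomial det(A - λI) = λ^2 - 7λ + 6 = 0.
Eigenvalues λ = 1, 6.
For λ=1: (A-λI) row 1 is [5, 0], so an eigenvector is (0, -1).
For λ=6: (A-λI) row 2 is [-10, -5], so an eigenvector is (-1, 2).
General solution: c_1e^(t)(0,-1) + c_2e^(6t)(-1,2).
Applying p(0)=-1, q(0)=1 gives c_1=1, c_2=1.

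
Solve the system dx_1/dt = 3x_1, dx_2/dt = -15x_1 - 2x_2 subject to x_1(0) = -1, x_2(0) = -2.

Coefficient matrix A = [[3, 0], [-15, -2]].
Characteristic polynomial det(A - λI) = λ^2 - λ - 6 = 0.
Eigenvalues λ = -2, 3.
For λ=-2: (A-λI) row 1 is [5, 0], so an eigenvector is (0, -1).
For λ=3: (A-λI) row 2 is [-15, -5], so an eigenvector is (-1, 3).
General solution: c_1e^(-2t)(0,-1) + c_2e^(3t)(-1,3).
Applying x_1(0)=-1, x_2(0)=-2 gives c_1=5, c_2=1.

x_1(t) = -e^(3t), x_2(t) = 3e^(3t) - 5e^(-2t)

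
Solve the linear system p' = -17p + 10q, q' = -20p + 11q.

p(t) = -2K_1e^(-3t)sin(2t) + K_1e^(-3t)cos(2t) + K_2e^(-3t)sin(2t) + 2K_2e^(-3t)cos(2t), q(t) = -3K_1e^(-3t)sin(2t) + K_1e^(-3t)cos(2t) + K_2e^(-3t)sin(2t) + 3K_2e^(-3t)cos(2t)

Coefficient matrix A = [[-17, 10], [-20, 11]].
Characteristic polynomial det(A - λI) = λ^2 + 6λ + 13 = 0.
Eigenvalues λ = -3 ± 2i (complex conjugate pair).
For λ=-3+2i: an eigenvector is (1,1) - i(-2,-3) = (1 + 2i, 1 + 3i).
A real fundamental pair from Re and Im of e^((-3+2i)t)v: X_1 = e^(-3t)(cos(2t)·(1,1) + sin(2t)·(-2,-3)), X_2 = e^(-3t)(sin(2t)·(1,1) - cos(2t)·(-2,-3)).
General solution: K_1X_1 + K_2X_2.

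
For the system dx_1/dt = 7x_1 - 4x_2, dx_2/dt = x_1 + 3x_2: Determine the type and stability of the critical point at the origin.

A = [[7,-4],[1,3]]; det(A-λI) = λ^2 - 10λ + 25.
repeated λ = 5 with a single eigenvector.

unstable improper node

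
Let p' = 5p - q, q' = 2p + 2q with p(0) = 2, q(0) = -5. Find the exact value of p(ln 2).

A = [[5,-1],[2,2]]; eigenvalues λ = 3, 4.
Eigenvectors: (-1,-2) for λ=3, (-1,-1) for λ=4.
From the initial condition, c_1 = 7, c_2 = -9.
p(ln 2) = (7)(2^3)(-1) + (-9)(2^4)(-1) = 88.

88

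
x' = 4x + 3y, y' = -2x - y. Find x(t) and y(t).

Coefficient matrix A = [[4, 3], [-2, -1]].
Characteristic polynomial det(A - λI) = λ^2 - 3λ + 2 = 0.
Eigenvalues λ = 2, 1.
For λ=2: (A-λI) row 1 is [2, 3], so an eigenvector is (3, -2).
For λ=1: (A-λI) row 1 is [3, 3], so an eigenvector is (1, -1).
General solution: C_1e^(2t)(3,-2) + C_2e^(t)(1,-1).

x(t) = 3C_1e^(2t) + C_2e^(t), y(t) = -2C_1e^(2t) - C_2e^(t)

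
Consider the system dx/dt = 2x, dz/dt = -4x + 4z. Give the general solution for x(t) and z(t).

x(t) = -c_2e^(2t), z(t) = c_1e^(4t) - 2c_2e^(2t)

Coefficient matrix A = [[2, 0], [-4, 4]].
Characteristic polynomial det(A - λI) = λ^2 - 6λ + 8 = 0.
Eigenvalues λ = 4, 2.
For λ=4: (A-λI) row 1 is [-2, 0], so an eigenvector is (0, 1).
For λ=2: (A-λI) row 2 is [-4, 2], so an eigenvector is (-1, -2).
General solution: c_1e^(4t)(0,1) + c_2e^(2t)(-1,-2).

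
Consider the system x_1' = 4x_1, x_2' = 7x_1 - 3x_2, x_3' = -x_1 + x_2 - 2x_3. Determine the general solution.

x_1(t) = K_1e^(4t), x_2(t) = K_1e^(4t) + K_2e^(-3t), x_3(t) = -K_2e^(-3t) + K_3e^(-2t)

Coefficient matrix A = [[4, 0, 0], [7, -3, 0], [-1, 1, -2]].
det(A - λI) = 0 gives eigenvalues λ = 4, -3, -2.
For λ=4: eigenvector (1,1,0).
For λ=-3: eigenvector (0,1,-1).
For λ=-2: eigenvector (0,0,1).
General solution: K_1e^(4t)(1,1,0) + K_2e^(-3t)(0,1,-1) + K_3e^(-2t)(0,0,1).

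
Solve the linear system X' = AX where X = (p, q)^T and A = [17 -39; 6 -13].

p(t) = 2C_1e^(2t)sin(3t) + 3C_1e^(2t)cos(3t) + 3C_2e^(2t)sin(3t) - 2C_2e^(2t)cos(3t), q(t) = C_1e^(2t)sin(3t) + C_1e^(2t)cos(3t) + C_2e^(2t)sin(3t) - C_2e^(2t)cos(3t)

Coefficient matrix A = [[17, -39], [6, -13]].
Characteristic polynomial det(A - λI) = λ^2 - 4λ + 13 = 0.
Eigenvalues λ = 2 ± 3i (complex conjugate pair).
For λ=2+3i: an eigenvector is (3,1) - i(2,1) = (3 - 2i, 1 - i).
A real fundamental pair from Re and Im of e^((2+3i)t)v: X_1 = e^(2t)(cos(3t)·(3,1) + sin(3t)·(2,1)), X_2 = e^(2t)(sin(3t)·(3,1) - cos(3t)·(2,1)).
General solution: C_1X_1 + C_2X_2.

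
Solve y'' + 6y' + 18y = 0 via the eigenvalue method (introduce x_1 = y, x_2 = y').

Let x_1 = y, x_2 = y'. Then x_1' = x_2 and x_2' = -18x_1 - 6x_2.
A = [[0,1],[-18,-6]]; det(A-λI) = λ^2 + 6λ + 18.
Eigenvalues λ = -3 ± 3i.

y(t) = C_1e^(-3t)cos(3t) + C_2e^(-3t)sin(3t)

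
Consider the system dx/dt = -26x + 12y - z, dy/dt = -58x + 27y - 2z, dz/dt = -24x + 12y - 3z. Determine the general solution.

x(t) = K_1e^(-2t) + 2K_2e^(3t) + K_3e^(-3t), y(t) = 2K_1e^(-2t) + 5K_2e^(3t) + 2K_3e^(-3t), z(t) = 2K_2e^(3t) + K_3e^(-3t)

Coefficient matrix A = [[-26, 12, -1], [-58, 27, -2], [-24, 12, -3]].
det(A - λI) = 0 gives eigenvalues λ = -2, 3, -3.
For λ=-2: eigenvector (1,2,0).
For λ=3: eigenvector (2,5,2).
For λ=-3: eigenvector (1,2,1).
General solution: K_1e^(-2t)(1,2,0) + K_2e^(3t)(2,5,2) + K_3e^(-3t)(1,2,1).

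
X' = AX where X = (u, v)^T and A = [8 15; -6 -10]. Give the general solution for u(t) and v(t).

u(t) = -2c_1e^(-t)sin(3t) + c_1e^(-t)cos(3t) + c_2e^(-t)sin(3t) + 2c_2e^(-t)cos(3t), v(t) = c_1e^(-t)sin(3t) - c_1e^(-t)cos(3t) - c_2e^(-t)sin(3t) - c_2e^(-t)cos(3t)

Coefficient matrix A = [[8, 15], [-6, -10]].
Characteristic polynomial det(A - λI) = λ^2 + 2λ + 10 = 0.
Eigenvalues λ = -1 ± 3i (complex conjugate pair).
For λ=-1+3i: an eigenvector is (1,-1) - i(-2,1) = (1 + 2i, -1 - i).
A real fundamental pair from Re and Im of e^((-1+3i)t)v: X_1 = e^(-t)(cos(3t)·(1,-1) + sin(3t)·(-2,1)), X_2 = e^(-t)(sin(3t)·(1,-1) - cos(3t)·(-2,1)).
General solution: c_1X_1 + c_2X_2.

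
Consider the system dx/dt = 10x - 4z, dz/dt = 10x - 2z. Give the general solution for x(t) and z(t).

x(t) = C_1e^(4t)sin(2t) - C_1e^(4t)cos(2t) - C_2e^(4t)sin(2t) - C_2e^(4t)cos(2t), z(t) = C_1e^(4t)sin(2t) - 2C_1e^(4t)cos(2t) - 2C_2e^(4t)sin(2t) - C_2e^(4t)cos(2t)

Coefficient matrix A = [[10, -4], [10, -2]].
Characteristic polynomial det(A - λI) = λ^2 - 8λ + 20 = 0.
Eigenvalues λ = 4 ± 2i (complex conjugate pair).
For λ=4+2i: an eigenvector is (-1,-2) - i(1,1) = (-1 - i, -2 - i).
A real fundamental pair from Re and Im of e^((4+2i)t)v: X_1 = e^(4t)(cos(2t)·(-1,-2) + sin(2t)·(1,1)), X_2 = e^(4t)(sin(2t)·(-1,-2) - cos(2t)·(1,1)).
General solution: C_1X_1 + C_2X_2.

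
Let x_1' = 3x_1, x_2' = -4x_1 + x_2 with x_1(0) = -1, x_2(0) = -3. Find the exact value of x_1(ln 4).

-64

A = [[3,0],[-4,1]]; eigenvalues λ = 3, 1.
Eigenvectors: (1,-2) for λ=3, (0,1) for λ=1.
From the initial condition, c_1 = -1, c_2 = -5.
x_1(ln 4) = (-1)(4^3)(1) + (-5)(4^1)(0) = -64.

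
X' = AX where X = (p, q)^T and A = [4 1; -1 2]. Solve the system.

p(t) = -c_1e^(3t) - c_2te^(3t), q(t) = c_1e^(3t) + c_2te^(3t) - c_2e^(3t)

Coefficient matrix A = [[4, 1], [-1, 2]].
Characteristic polynomial det(A - λI) = λ^2 - 6λ + 9 = 0.
Single eigenvalue λ = 3 with algebraic multiplicity 2.
Eigenvector v = (-1,1); generalized eigenvector w with (A-λI)w=v is (0,-1).
General solution: e^(3t)[c_1·v + c_2·(t·v + w)].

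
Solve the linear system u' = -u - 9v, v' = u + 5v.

u(t) = -3K_1e^(2t) - 3K_2te^(2t) - 2K_2e^(2t), v(t) = K_1e^(2t) + K_2te^(2t) + K_2e^(2t)

Coefficient matrix A = [[-1, -9], [1, 5]].
Characteristic polynomial det(A - λI) = λ^2 - 4λ + 4 = 0.
Single eigenvalue λ = 2 with algebraic multiplicity 2.
Eigenvector v = (-3,1); generalized eigenvector w with (A-λI)w=v is (-2,1).
General solution: e^(2t)[K_1·v + K_2·(t·v + w)].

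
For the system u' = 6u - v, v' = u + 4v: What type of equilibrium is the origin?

A = [[6,-1],[1,4]]; det(A-λI) = λ^2 - 10λ + 25.
repeated λ = 5 with a single eigenvector.

unstable improper node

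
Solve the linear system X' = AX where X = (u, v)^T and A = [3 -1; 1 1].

Coefficient matrix A = [[3, -1], [1, 1]].
Characteristic polynomial det(A - λI) = λ^2 - 4λ + 4 = 0.
Single eigenvalue λ = 2 with algebraic multiplicity 2.
Eigenvector v = (1,1); generalized eigenvector w with (A-λI)w=v is (-1,-2).
General solution: e^(2t)[K_1·v + K_2·(t·v + w)].

u(t) = K_1e^(2t) + K_2te^(2t) - K_2e^(2t), v(t) = K_1e^(2t) + K_2te^(2t) - 2K_2e^(2t)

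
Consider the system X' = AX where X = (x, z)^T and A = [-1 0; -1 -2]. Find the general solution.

Coefficient matrix A = [[-1, 0], [-1, -2]].
Characteristic polynomial det(A - λI) = λ^2 + 3λ + 2 = 0.
Eigenvalues λ = -1, -2.
For λ=-1: (A-λI) row 2 is [-1, -1], so an eigenvector is (-1, 1).
For λ=-2: (A-λI) row 1 is [1, 0], so an eigenvector is (0, -1).
General solution: c_1e^(-t)(-1,1) + c_2e^(-2t)(0,-1).

x(t) = -c_1e^(-t), z(t) = c_1e^(-t) - c_2e^(-2t)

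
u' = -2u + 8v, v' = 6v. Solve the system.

Coefficient matrix A = [[-2, 8], [0, 6]].
Characteristic polynomial det(A - λI) = λ^2 - 4λ - 12 = 0.
Eigenvalues λ = -2, 6.
For λ=-2: (A-λI) row 1 is [0, 8], so an eigenvector is (-1, 0).
For λ=6: (A-λI) row 1 is [-8, 8], so an eigenvector is (1, 1).
General solution: C_1e^(-2t)(-1,0) + C_2e^(6t)(1,1).

u(t) = -C_1e^(-2t) + C_2e^(6t), v(t) = C_2e^(6t)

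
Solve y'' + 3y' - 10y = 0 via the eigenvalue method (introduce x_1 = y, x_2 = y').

Let x_1 = y, x_2 = y'. Then x_1' = x_2 and x_2' = 10x_1 - 3x_2.
A = [[0,1],[10,-3]]; det(A-λI) = λ^2 + 3λ - 10.
Eigenvalues λ = -5, 2 with eigenvectors (1,-5), (1,2).

y(t) = C_1e^(-5t) + C_2e^(2t)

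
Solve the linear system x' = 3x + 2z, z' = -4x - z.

Coefficient matrix A = [[3, 2], [-4, -1]].
Characteristic polynomial det(A - λI) = λ^2 - 2λ + 5 = 0.
Eigenvalues λ = 1 ± 2i (complex conjugate pair).
For λ=1+2i: an eigenvector is (0,-1) - i(-1,1) = (0 + i, -1 - i).
A real fundamental pair from Re and Im of e^((1+2i)t)v: X_1 = e^(t)(cos(2t)·(0,-1) + sin(2t)·(-1,1)), X_2 = e^(t)(sin(2t)·(0,-1) - cos(2t)·(-1,1)).
General solution: C_1X_1 + C_2X_2.

x(t) = -C_1e^(t)sin(2t) + C_2e^(t)cos(2t), z(t) = C_1e^(t)sin(2t) - C_1e^(t)cos(2t) - C_2e^(t)sin(2t) - C_2e^(t)cos(2t)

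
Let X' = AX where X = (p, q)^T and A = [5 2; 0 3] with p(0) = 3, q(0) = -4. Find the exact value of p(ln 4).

-768

A = [[5,2],[0,3]]; eigenvalues λ = 5, 3.
Eigenvectors: (-1,0) for λ=5, (1,-1) for λ=3.
From the initial condition, c_1 = 1, c_2 = 4.
p(ln 4) = (1)(4^5)(-1) + (4)(4^3)(1) = -768.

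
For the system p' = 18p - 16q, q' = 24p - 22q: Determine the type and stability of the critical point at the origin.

A = [[18,-16],[24,-22]]; det(A-λI) = λ^2 + 4λ - 12.
λ = 2, -6: opposite signs.

saddle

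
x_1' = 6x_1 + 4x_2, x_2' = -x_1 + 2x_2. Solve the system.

x_1(t) = -2c_1e^(4t) - 2c_2te^(4t) + 3c_2e^(4t), x_2(t) = c_1e^(4t) + c_2te^(4t) - 2c_2e^(4t)

Coefficient matrix A = [[6, 4], [-1, 2]].
Characteristic polynomial det(A - λI) = λ^2 - 8λ + 16 = 0.
Single eigenvalue λ = 4 with algebraic multiplicity 2.
Eigenvector v = (-2,1); generalized eigenvector w with (A-λI)w=v is (3,-2).
General solution: e^(4t)[c_1·v + c_2·(t·v + w)].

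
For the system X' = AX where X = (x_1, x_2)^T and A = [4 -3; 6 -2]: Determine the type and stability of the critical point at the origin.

A = [[4,-3],[6,-2]]; det(A-λI) = λ^2 - 2λ + 10.
λ = 1 ± 3i: positive real part.

unstable spiral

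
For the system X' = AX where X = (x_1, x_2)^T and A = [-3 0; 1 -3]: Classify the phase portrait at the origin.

stable improper node

A = [[-3,0],[1,-3]]; det(A-λI) = λ^2 + 6λ + 9.
repeated λ = -3 with a single eigenvector.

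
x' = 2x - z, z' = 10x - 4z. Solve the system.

x(t) = K_1e^(-t)cos(t) + K_2e^(-t)sin(t), z(t) = K_1e^(-t)sin(t) + 3K_1e^(-t)cos(t) + 3K_2e^(-t)sin(t) - K_2e^(-t)cos(t)

Coefficient matrix A = [[2, -1], [10, -4]].
Characteristic polynomial det(A - λI) = λ^2 + 2λ + 2 = 0.
Eigenvalues λ = -1 ± i (complex conjugate pair).
For λ=-1+i: an eigenvector is (1,3) - i(0,1) = (1, 3 - i).
A real fundamental pair from Re and Im of e^((-1+i)t)v: X_1 = e^(-t)(cos(t)·(1,3) + sin(t)·(0,1)), X_2 = e^(-t)(sin(t)·(1,3) - cos(t)·(0,1)).
General solution: K_1X_1 + K_2X_2.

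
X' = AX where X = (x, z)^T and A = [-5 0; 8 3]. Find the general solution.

x(t) = c_2e^(-5t), z(t) = c_1e^(3t) - c_2e^(-5t)

Coefficient matrix A = [[-5, 0], [8, 3]].
Characteristic polynomial det(A - λI) = λ^2 + 2λ - 15 = 0.
Eigenvalues λ = 3, -5.
For λ=3: (A-λI) row 1 is [-8, 0], so an eigenvector is (0, 1).
For λ=-5: (A-λI) row 2 is [8, 8], so an eigenvector is (1, -1).
General solution: c_1e^(3t)(0,1) + c_2e^(-5t)(1,-1).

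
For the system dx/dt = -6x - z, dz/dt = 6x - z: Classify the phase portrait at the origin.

stable node

A = [[-6,-1],[6,-1]]; det(A-λI) = λ^2 + 7λ + 12.
λ = -3, -4: both negative.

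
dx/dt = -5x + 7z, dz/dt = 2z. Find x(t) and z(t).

x(t) = K_1e^(2t) - K_2e^(-5t), z(t) = K_1e^(2t)

Coefficient matrix A = [[-5, 7], [0, 2]].
Characteristic polynomial det(A - λI) = λ^2 + 3λ - 10 = 0.
Eigenvalues λ = 2, -5.
For λ=2: (A-λI) row 1 is [-7, 7], so an eigenvector is (1, 1).
For λ=-5: (A-λI) row 1 is [0, 7], so an eigenvector is (-1, 0).
General solution: K_1e^(2t)(1,1) + K_2e^(-5t)(-1,0).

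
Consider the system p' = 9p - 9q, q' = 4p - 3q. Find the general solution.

Coefficient matrix A = [[9, -9], [4, -3]].
Characteristic polynomial det(A - λI) = λ^2 - 6λ + 9 = 0.
Single eigenvalue λ = 3 with algebraic multiplicity 2.
Eigenvector v = (-3,-2); generalized eigenvector w with (A-λI)w=v is (1,1).
General solution: e^(3t)[K_1·v + K_2·(t·v + w)].

p(t) = -3K_1e^(3t) - 3K_2te^(3t) + K_2e^(3t), q(t) = -2K_1e^(3t) - 2K_2te^(3t) + K_2e^(3t)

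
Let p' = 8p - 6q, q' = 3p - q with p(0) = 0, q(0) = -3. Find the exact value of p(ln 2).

A = [[8,-6],[3,-1]]; eigenvalues λ = 2, 5.
Eigenvectors: (1,1) for λ=2, (-2,-1) for λ=5.
From the initial condition, c_1 = -6, c_2 = -3.
p(ln 2) = (-6)(2^2)(1) + (-3)(2^5)(-2) = 168.

168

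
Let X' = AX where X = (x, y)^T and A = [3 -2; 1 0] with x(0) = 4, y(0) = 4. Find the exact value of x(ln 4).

A = [[3,-2],[1,0]]; eigenvalues λ = 1, 2.
Eigenvectors: (1,1) for λ=1, (-2,-1) for λ=2.
From the initial condition, c_1 = 4, c_2 = 0.
x(ln 4) = (4)(4^1)(1) + (0)(4^2)(-2) = 16.

16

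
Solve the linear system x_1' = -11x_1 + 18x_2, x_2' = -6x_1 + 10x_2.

x_1(t) = 2c_1e^(-2t) + 3c_2e^(t), x_2(t) = c_1e^(-2t) + 2c_2e^(t)

Coefficient matrix A = [[-11, 18], [-6, 10]].
Characteristic polynomial det(A - λI) = λ^2 + λ - 2 = 0.
Eigenvalues λ = -2, 1.
For λ=-2: (A-λI) row 1 is [-9, 18], so an eigenvector is (2, 1).
For λ=1: (A-λI) row 1 is [-12, 18], so an eigenvector is (3, 2).
General solution: c_1e^(-2t)(2,1) + c_2e^(t)(3,2).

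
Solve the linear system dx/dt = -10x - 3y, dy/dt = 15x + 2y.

Coefficient matrix A = [[-10, -3], [15, 2]].
Characteristic polynomial det(A - λI) = λ^2 + 8λ + 25 = 0.
Eigenvalues λ = -4 ± 3i (complex conjugate pair).
For λ=-4+3i: an eigenvector is (-1,2) - i(0,-1) = (-1, 2 + i).
A real fundamental pair from Re and Im of e^((-4+3i)t)v: X_1 = e^(-4t)(cos(3t)·(-1,2) + sin(3t)·(0,-1)), X_2 = e^(-4t)(sin(3t)·(-1,2) - cos(3t)·(0,-1)).
General solution: c_1X_1 + c_2X_2.

x(t) = -c_1e^(-4t)cos(3t) - c_2e^(-4t)sin(3t), y(t) = -c_1e^(-4t)sin(3t) + 2c_1e^(-4t)cos(3t) + 2c_2e^(-4t)sin(3t) + c_2e^(-4t)cos(3t)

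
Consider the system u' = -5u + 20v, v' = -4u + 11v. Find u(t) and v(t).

u(t) = 2C_1e^(3t)sin(4t) - C_1e^(3t)cos(4t) - C_2e^(3t)sin(4t) - 2C_2e^(3t)cos(4t), v(t) = C_1e^(3t)sin(4t) - C_2e^(3t)cos(4t)

Coefficient matrix A = [[-5, 20], [-4, 11]].
Characteristic polynomial det(A - λI) = λ^2 - 6λ + 25 = 0.
Eigenvalues λ = 3 ± 4i (complex conjugate pair).
For λ=3+4i: an eigenvector is (-1,0) - i(2,1) = (-1 - 2i, 0 - i).
A real fundamental pair from Re and Im of e^((3+4i)t)v: X_1 = e^(3t)(cos(4t)·(-1,0) + sin(4t)·(2,1)), X_2 = e^(3t)(sin(4t)·(-1,0) - cos(4t)·(2,1)).
General solution: C_1X_1 + C_2X_2.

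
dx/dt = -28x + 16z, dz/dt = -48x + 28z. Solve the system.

x(t) = -2C_1e^(-4t) - C_2e^(4t), z(t) = -3C_1e^(-4t) - 2C_2e^(4t)

Coefficient matrix A = [[-28, 16], [-48, 28]].
Characteristic polynomial det(A - λI) = λ^2 - 16 = 0.
Eigenvalues λ = -4, 4.
For λ=-4: (A-λI) row 1 is [-24, 16], so an eigenvector is (-2, -3).
For λ=4: (A-λI) row 1 is [-32, 16], so an eigenvector is (-1, -2).
General solution: C_1e^(-4t)(-2,-3) + C_2e^(4t)(-1,-2).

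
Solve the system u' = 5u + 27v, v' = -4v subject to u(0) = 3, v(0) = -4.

u(t) = -9e^(5t) + 12e^(-4t), v(t) = -4e^(-4t)

Coefficient matrix A = [[5, 27], [0, -4]].
Characteristic polynomial det(A - λI) = λ^2 - λ - 20 = 0.
Eigenvalues λ = -4, 5.
For λ=-4: (A-λI) row 1 is [9, 27], so an eigenvector is (-3, 1).
For λ=5: (A-λI) row 1 is [0, 27], so an eigenvector is (-1, 0).
General solution: K_1e^(-4t)(-3,1) + K_2e^(5t)(-1,0).
Applying u(0)=3, v(0)=-4 gives K_1=-4, K_2=9.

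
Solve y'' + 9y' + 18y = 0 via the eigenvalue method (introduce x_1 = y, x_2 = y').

y(t) = c_1e^(-6t) + c_2e^(-3t)

Let x_1 = y, x_2 = y'. Then x_1' = x_2 and x_2' = -18x_1 - 9x_2.
A = [[0,1],[-18,-9]]; det(A-λI) = λ^2 + 9λ + 18.
Eigenvalues λ = -6, -3 with eigenvectors (1,-6), (1,-3).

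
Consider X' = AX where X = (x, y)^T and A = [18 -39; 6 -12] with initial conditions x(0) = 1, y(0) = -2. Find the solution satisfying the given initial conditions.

x(t) = 31e^(3t)sin(3t) + e^(3t)cos(3t), y(t) = 12e^(3t)sin(3t) - 2e^(3t)cos(3t)

Coefficient matrix A = [[18, -39], [6, -12]].
Characteristic polynomial det(A - λI) = λ^2 - 6λ + 18 = 0.
Eigenvalues λ = 3 ± 3i (complex conjugate pair).
For λ=3+3i: an eigenvector is (2,1) - i(-3,-1) = (2 + 3i, 1 + i).
A real fundamental pair from Re and Im of e^((3+3i)t)v: X_1 = e^(3t)(cos(3t)·(2,1) + sin(3t)·(-3,-1)), X_2 = e^(3t)(sin(3t)·(2,1) - cos(3t)·(-3,-1)).
General solution: K_1X_1 + K_2X_2.
Applying x(0)=1, y(0)=-2 gives K_1=-7, K_2=5.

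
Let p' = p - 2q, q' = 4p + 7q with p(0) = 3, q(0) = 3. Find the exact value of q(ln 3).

2673

A = [[1,-2],[4,7]]; eigenvalues λ = 5, 3.
Eigenvectors: (-1,2) for λ=5, (1,-1) for λ=3.
From the initial condition, c_1 = 6, c_2 = 9.
q(ln 3) = (6)(3^5)(2) + (9)(3^3)(-1) = 2673.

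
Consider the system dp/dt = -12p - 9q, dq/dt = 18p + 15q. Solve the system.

p(t) = -C_1e^(-3t) - C_2e^(6t), q(t) = C_1e^(-3t) + 2C_2e^(6t)

Coefficient matrix A = [[-12, -9], [18, 15]].
Characteristic polynomial det(A - λI) = λ^2 - 3λ - 18 = 0.
Eigenvalues λ = -3, 6.
For λ=-3: (A-λI) row 1 is [-9, -9], so an eigenvector is (-1, 1).
For λ=6: (A-λI) row 1 is [-18, -9], so an eigenvector is (-1, 2).
General solution: C_1e^(-3t)(-1,1) + C_2e^(6t)(-1,2).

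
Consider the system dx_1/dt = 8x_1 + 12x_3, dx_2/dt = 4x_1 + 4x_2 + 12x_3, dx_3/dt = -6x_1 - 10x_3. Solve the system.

x_1(t) = K_1e^(-4t) + 2K_2e^(2t), x_2(t) = K_1e^(-4t) + 2K_2e^(2t) + K_3e^(4t), x_3(t) = -K_1e^(-4t) - K_2e^(2t)

Coefficient matrix A = [[8, 0, 12], [4, 4, 12], [-6, 0, -10]].
det(A - λI) = 0 gives eigenvalues λ = -4, 2, 4.
For λ=-4: eigenvector (1,1,-1).
For λ=2: eigenvector (2,2,-1).
For λ=4: eigenvector (0,1,0).
General solution: K_1e^(-4t)(1,1,-1) + K_2e^(2t)(2,2,-1) + K_3e^(4t)(0,1,0).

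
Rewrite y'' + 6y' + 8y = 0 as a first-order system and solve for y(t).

Let x_1 = y, x_2 = y'. Then x_1' = x_2 and x_2' = -8x_1 - 6x_2.
A = [[0,1],[-8,-6]]; det(A-λI) = λ^2 + 6λ + 8.
Eigenvalues λ = -4, -2 with eigenvectors (1,-4), (1,-2).

y(t) = c_1e^(-4t) + c_2e^(-2t)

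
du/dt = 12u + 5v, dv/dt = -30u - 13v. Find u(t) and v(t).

u(t) = -c_1e^(2t) + c_2e^(-3t), v(t) = 2c_1e^(2t) - 3c_2e^(-3t)

Coefficient matrix A = [[12, 5], [-30, -13]].
Characteristic polynomial det(A - λI) = λ^2 + λ - 6 = 0.
Eigenvalues λ = 2, -3.
For λ=2: (A-λI) row 1 is [10, 5], so an eigenvector is (-1, 2).
For λ=-3: (A-λI) row 1 is [15, 5], so an eigenvector is (1, -3).
General solution: c_1e^(2t)(-1,2) + c_2e^(-3t)(1,-3).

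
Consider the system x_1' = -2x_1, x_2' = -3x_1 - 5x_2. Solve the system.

Coefficient matrix A = [[-2, 0], [-3, -5]].
Characteristic polynomial det(A - λI) = λ^2 + 7λ + 10 = 0.
Eigenvalues λ = -5, -2.
For λ=-5: (A-λI) row 1 is [3, 0], so an eigenvector is (0, -1).
For λ=-2: (A-λI) row 2 is [-3, -3], so an eigenvector is (-1, 1).
General solution: c_1e^(-5t)(0,-1) + c_2e^(-2t)(-1,1).

x_1(t) = -c_2e^(-2t), x_2(t) = -c_1e^(-5t) + c_2e^(-2t)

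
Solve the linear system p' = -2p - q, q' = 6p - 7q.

Coefficient matrix A = [[-2, -1], [6, -7]].
Characteristic polynomial det(A - λI) = λ^2 + 9λ + 20 = 0.
Eigenvalues λ = -4, -5.
For λ=-4: (A-λI) row 1 is [2, -1], so an eigenvector is (1, 2).
For λ=-5: (A-λI) row 1 is [3, -1], so an eigenvector is (1, 3).
General solution: c_1e^(-4t)(1,2) + c_2e^(-5t)(1,3).

p(t) = c_1e^(-4t) + c_2e^(-5t), q(t) = 2c_1e^(-4t) + 3c_2e^(-5t)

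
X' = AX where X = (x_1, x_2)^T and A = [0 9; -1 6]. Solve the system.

Coefficient matrix A = [[0, 9], [-1, 6]].
Characteristic polynomial det(A - λI) = λ^2 - 6λ + 9 = 0.
Single eigenvalue λ = 3 with algebraic multiplicity 2.
Eigenvector v = (-3,-1); generalized eigenvector w with (A-λI)w=v is (-2,-1).
General solution: e^(3t)[K_1·v + K_2·(t·v + w)].

x_1(t) = -3K_1e^(3t) - 3K_2te^(3t) - 2K_2e^(3t), x_2(t) = -K_1e^(3t) - K_2te^(3t) - K_2e^(3t)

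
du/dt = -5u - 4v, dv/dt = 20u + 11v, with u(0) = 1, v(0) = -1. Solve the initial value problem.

u(t) = -e^(3t)sin(4t) + e^(3t)cos(4t), v(t) = 3e^(3t)sin(4t) - e^(3t)cos(4t)

Coefficient matrix A = [[-5, -4], [20, 11]].
Characteristic polynomial det(A - λI) = λ^2 - 6λ + 25 = 0.
Eigenvalues λ = 3 ± 4i (complex conjugate pair).
For λ=3+4i: an eigenvector is (0,1) - i(-1,2) = (0 + i, 1 - 2i).
A real fundamental pair from Re and Im of e^((3+4i)t)v: X_1 = e^(3t)(cos(4t)·(0,1) + sin(4t)·(-1,2)), X_2 = e^(3t)(sin(4t)·(0,1) - cos(4t)·(-1,2)).
General solution: c_1X_1 + c_2X_2.
Applying u(0)=1, v(0)=-1 gives c_1=1, c_2=1.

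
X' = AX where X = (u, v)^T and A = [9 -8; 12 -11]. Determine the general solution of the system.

u(t) = -c_1e^(t) + 2c_2e^(-3t), v(t) = -c_1e^(t) + 3c_2e^(-3t)

Coefficient matrix A = [[9, -8], [12, -11]].
Characteristic polynomial det(A - λI) = λ^2 + 2λ - 3 = 0.
Eigenvalues λ = 1, -3.
For λ=1: (A-λI) row 1 is [8, -8], so an eigenvector is (-1, -1).
For λ=-3: (A-λI) row 1 is [12, -8], so an eigenvector is (2, 3).
General solution: c_1e^(t)(-1,-1) + c_2e^(-3t)(2,3).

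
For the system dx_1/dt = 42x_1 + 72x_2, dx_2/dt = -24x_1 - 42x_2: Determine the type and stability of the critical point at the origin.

saddle

A = [[42,72],[-24,-42]]; det(A-λI) = λ^2 - 36.
λ = 6, -6: opposite signs.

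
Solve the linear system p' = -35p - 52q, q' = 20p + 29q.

Coefficient matrix A = [[-35, -52], [20, 29]].
Characteristic polynomial det(A - λI) = λ^2 + 6λ + 25 = 0.
Eigenvalues λ = -3 ± 4i (complex conjugate pair).
For λ=-3+4i: an eigenvector is (-3,2) - i(-2,1) = (-3 + 2i, 2 - i).
A real fundamental pair from Re and Im of e^((-3+4i)t)v: X_1 = e^(-3t)(cos(4t)·(-3,2) + sin(4t)·(-2,1)), X_2 = e^(-3t)(sin(4t)·(-3,2) - cos(4t)·(-2,1)).
General solution: C_1X_1 + C_2X_2.

p(t) = -2C_1e^(-3t)sin(4t) - 3C_1e^(-3t)cos(4t) - 3C_2e^(-3t)sin(4t) + 2C_2e^(-3t)cos(4t), q(t) = C_1e^(-3t)sin(4t) + 2C_1e^(-3t)cos(4t) + 2C_2e^(-3t)sin(4t) - C_2e^(-3t)cos(4t)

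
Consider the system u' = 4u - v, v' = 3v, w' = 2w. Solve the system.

u(t) = C_1e^(3t) - C_2e^(4t), v(t) = C_1e^(3t), w(t) = C_3e^(2t)

Coefficient matrix A = [[4, -1, 0], [0, 3, 0], [0, 0, 2]].
det(A - λI) = 0 gives eigenvalues λ = 3, 4, 2.
For λ=3: eigenvector (1,1,0).
For λ=4: eigenvector (-1,0,0).
For λ=2: eigenvector (0,0,1).
General solution: C_1e^(3t)(1,1,0) + C_2e^(4t)(-1,0,0) + C_3e^(2t)(0,0,1).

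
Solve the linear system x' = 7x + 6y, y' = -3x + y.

Coefficient matrix A = [[7, 6], [-3, 1]].
Characteristic polynomial det(A - λI) = λ^2 - 8λ + 25 = 0.
Eigenvalues λ = 4 ± 3i (complex conjugate pair).
For λ=4+3i: an eigenvector is (-1,0) - i(-1,1) = (-1 + i, 0 - i).
A real fundamental pair from Re and Im of e^((4+3i)t)v: X_1 = e^(4t)(cos(3t)·(-1,0) + sin(3t)·(-1,1)), X_2 = e^(4t)(sin(3t)·(-1,0) - cos(3t)·(-1,1)).
General solution: C_1X_1 + C_2X_2.

x(t) = -C_1e^(4t)sin(3t) - C_1e^(4t)cos(3t) - C_2e^(4t)sin(3t) + C_2e^(4t)cos(3t), y(t) = C_1e^(4t)sin(3t) - C_2e^(4t)cos(3t)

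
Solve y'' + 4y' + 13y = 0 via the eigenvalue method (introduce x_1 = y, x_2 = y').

Let x_1 = y, x_2 = y'. Then x_1' = x_2 and x_2' = -13x_1 - 4x_2.
A = [[0,1],[-13,-4]]; det(A-λI) = λ^2 + 4λ + 13.
Eigenvalues λ = -2 ± 3i.

y(t) = c_1e^(-2t)cos(3t) + c_2e^(-2t)sin(3t)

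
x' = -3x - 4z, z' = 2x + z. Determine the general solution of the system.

x(t) = -K_1e^(-t)sin(2t) + K_1e^(-t)cos(2t) + K_2e^(-t)sin(2t) + K_2e^(-t)cos(2t), z(t) = K_1e^(-t)sin(2t) - K_2e^(-t)cos(2t)

Coefficient matrix A = [[-3, -4], [2, 1]].
Characteristic polynomial det(A - λI) = λ^2 + 2λ + 5 = 0.
Eigenvalues λ = -1 ± 2i (complex conjugate pair).
For λ=-1+2i: an eigenvector is (1,0) - i(-1,1) = (1 + i, 0 - i).
A real fundamental pair from Re and Im of e^((-1+2i)t)v: X_1 = e^(-t)(cos(2t)·(1,0) + sin(2t)·(-1,1)), X_2 = e^(-t)(sin(2t)·(1,0) - cos(2t)·(-1,1)).
General solution: K_1X_1 + K_2X_2.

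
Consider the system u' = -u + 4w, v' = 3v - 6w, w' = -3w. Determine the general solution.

u(t) = -2C_1e^(-3t) + C_2e^(-t), v(t) = C_1e^(-3t) - C_3e^(3t), w(t) = C_1e^(-3t)

Coefficient matrix A = [[-1, 0, 4], [0, 3, -6], [0, 0, -3]].
det(A - λI) = 0 gives eigenvalues λ = -3, -1, 3.
For λ=-3: eigenvector (-2,1,1).
For λ=-1: eigenvector (1,0,0).
For λ=3: eigenvector (0,-1,0).
General solution: C_1e^(-3t)(-2,1,1) + C_2e^(-t)(1,0,0) + C_3e^(3t)(0,-1,0).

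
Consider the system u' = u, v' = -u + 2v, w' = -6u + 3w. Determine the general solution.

Coefficient matrix A = [[1, 0, 0], [-1, 2, 0], [-6, 0, 3]].
det(A - λI) = 0 gives eigenvalues λ = 1, 3, 2.
For λ=1: eigenvector (1,1,3).
For λ=3: eigenvector (0,0,1).
For λ=2: eigenvector (0,1,0).
General solution: K_1e^(t)(1,1,3) + K_2e^(3t)(0,0,1) + K_3e^(2t)(0,1,0).

u(t) = K_1e^(t), v(t) = K_1e^(t) + K_3e^(2t), w(t) = 3K_1e^(t) + K_2e^(3t)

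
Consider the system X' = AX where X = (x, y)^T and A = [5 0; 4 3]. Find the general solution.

Coefficient matrix A = [[5, 0], [4, 3]].
Characteristic polynomial det(A - λI) = λ^2 - 8λ + 15 = 0.
Eigenvalues λ = 5, 3.
For λ=5: (A-λI) row 2 is [4, -2], so an eigenvector is (1, 2).
For λ=3: (A-λI) row 1 is [2, 0], so an eigenvector is (0, -1).
General solution: C_1e^(5t)(1,2) + C_2e^(3t)(0,-1).

x(t) = C_1e^(5t), y(t) = 2C_1e^(5t) - C_2e^(3t)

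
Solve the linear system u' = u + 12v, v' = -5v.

Coefficient matrix A = [[1, 12], [0, -5]].
Characteristic polynomial det(A - λI) = λ^2 + 4λ - 5 = 0.
Eigenvalues λ = -5, 1.
For λ=-5: (A-λI) row 1 is [6, 12], so an eigenvector is (2, -1).
For λ=1: (A-λI) row 1 is [0, 12], so an eigenvector is (1, 0).
General solution: c_1e^(-5t)(2,-1) + c_2e^(t)(1,0).

u(t) = 2c_1e^(-5t) + c_2e^(t), v(t) = -c_1e^(-5t)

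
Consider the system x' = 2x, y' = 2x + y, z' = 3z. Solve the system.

x(t) = C_3e^(2t), y(t) = C_2e^(t) + 2C_3e^(2t), z(t) = C_1e^(3t)

Coefficient matrix A = [[2, 0, 0], [2, 1, 0], [0, 0, 3]].
det(A - λI) = 0 gives eigenvalues λ = 3, 1, 2.
For λ=3: eigenvector (0,0,1).
For λ=1: eigenvector (0,1,0).
For λ=2: eigenvector (1,2,0).
General solution: C_1e^(3t)(0,0,1) + C_2e^(t)(0,1,0) + C_3e^(2t)(1,2,0).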